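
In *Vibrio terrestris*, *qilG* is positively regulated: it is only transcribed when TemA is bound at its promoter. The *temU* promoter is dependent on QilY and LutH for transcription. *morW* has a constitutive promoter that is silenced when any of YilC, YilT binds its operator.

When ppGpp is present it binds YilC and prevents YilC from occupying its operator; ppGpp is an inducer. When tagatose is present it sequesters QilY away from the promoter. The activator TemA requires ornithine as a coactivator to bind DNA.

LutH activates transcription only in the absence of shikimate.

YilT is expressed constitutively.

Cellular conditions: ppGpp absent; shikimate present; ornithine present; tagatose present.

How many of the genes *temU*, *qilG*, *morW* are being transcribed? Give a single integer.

Tagatose is present, so QilY is inactive.
Shikimate is present, so LutH is inactive.
Required activator QilY is absent, so *temU* is not transcribed.
→ *temU* is OFF.
Ornithine is present, so TemA is active.
No repressor is bound and TemA is active, so *qilG* is transcribed.
→ *qilG* is ON.
ppGpp is absent, so YilC is active.
YilT is produced constitutively and is active.
With repressor YilC bound, *morW* is not transcribed.
→ *morW* is OFF.
1 of the 3 genes is transcribed.

1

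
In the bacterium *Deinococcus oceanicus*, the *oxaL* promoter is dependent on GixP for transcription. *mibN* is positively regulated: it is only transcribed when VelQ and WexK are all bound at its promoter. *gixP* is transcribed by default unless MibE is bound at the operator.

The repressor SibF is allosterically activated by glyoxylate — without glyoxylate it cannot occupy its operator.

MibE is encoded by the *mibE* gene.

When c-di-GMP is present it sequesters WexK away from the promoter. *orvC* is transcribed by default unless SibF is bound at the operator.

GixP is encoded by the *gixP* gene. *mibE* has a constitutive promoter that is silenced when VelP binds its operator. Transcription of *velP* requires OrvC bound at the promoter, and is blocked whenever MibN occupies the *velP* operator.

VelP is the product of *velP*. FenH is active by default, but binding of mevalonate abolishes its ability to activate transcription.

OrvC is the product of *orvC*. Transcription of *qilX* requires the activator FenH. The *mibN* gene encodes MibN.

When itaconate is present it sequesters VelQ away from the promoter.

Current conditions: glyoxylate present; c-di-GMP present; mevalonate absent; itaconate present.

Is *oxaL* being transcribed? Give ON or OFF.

Glyoxylate is present, so SibF is active.
With repressor SibF bound, *orvC* is not transcribed.
So OrvC is not produced.
Itaconate is present, so VelQ is inactive.
c-di-GMP is present, so WexK is inactive.
Required activator VelQ is absent, so *mibN* is not transcribed.
So MibN is not produced.
Required activator OrvC is absent, so *velP* is not transcribed.
So VelP is not produced.
With no repressor bound, *mibE* is transcribed.
So MibE is produced and active.
With repressor MibE bound, *gixP* is not transcribed.
So GixP is not produced.
Required activator GixP is absent, so *oxaL* is not transcribed.

OFF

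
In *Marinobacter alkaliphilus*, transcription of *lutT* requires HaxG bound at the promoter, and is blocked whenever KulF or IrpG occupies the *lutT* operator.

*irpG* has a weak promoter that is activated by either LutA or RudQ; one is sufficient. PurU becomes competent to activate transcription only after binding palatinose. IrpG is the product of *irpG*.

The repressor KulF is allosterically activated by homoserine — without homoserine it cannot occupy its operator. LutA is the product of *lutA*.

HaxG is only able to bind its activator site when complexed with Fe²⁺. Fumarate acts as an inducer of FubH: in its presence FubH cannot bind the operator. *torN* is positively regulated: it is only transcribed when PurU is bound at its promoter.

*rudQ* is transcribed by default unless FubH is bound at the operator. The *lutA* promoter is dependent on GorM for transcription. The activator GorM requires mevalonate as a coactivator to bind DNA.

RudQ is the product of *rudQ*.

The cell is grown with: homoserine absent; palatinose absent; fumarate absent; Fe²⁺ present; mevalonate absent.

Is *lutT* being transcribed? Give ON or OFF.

ON

Homoserine is absent, so KulF is inactive.
Fe²⁺ is present, so HaxG is active.
Mevalonate is absent, so GorM is inactive.
Required activator GorM is absent, so *lutA* is not transcribed.
So LutA is not produced.
Fumarate is absent, so FubH is active.
With repressor FubH bound, *rudQ* is not transcribed.
So RudQ is not produced.
No activator is available at the *irpG* promoter, so *irpG* is not transcribed.
So IrpG is not produced.
No repressor is bound and HaxG is active, so *lutT* is transcribed.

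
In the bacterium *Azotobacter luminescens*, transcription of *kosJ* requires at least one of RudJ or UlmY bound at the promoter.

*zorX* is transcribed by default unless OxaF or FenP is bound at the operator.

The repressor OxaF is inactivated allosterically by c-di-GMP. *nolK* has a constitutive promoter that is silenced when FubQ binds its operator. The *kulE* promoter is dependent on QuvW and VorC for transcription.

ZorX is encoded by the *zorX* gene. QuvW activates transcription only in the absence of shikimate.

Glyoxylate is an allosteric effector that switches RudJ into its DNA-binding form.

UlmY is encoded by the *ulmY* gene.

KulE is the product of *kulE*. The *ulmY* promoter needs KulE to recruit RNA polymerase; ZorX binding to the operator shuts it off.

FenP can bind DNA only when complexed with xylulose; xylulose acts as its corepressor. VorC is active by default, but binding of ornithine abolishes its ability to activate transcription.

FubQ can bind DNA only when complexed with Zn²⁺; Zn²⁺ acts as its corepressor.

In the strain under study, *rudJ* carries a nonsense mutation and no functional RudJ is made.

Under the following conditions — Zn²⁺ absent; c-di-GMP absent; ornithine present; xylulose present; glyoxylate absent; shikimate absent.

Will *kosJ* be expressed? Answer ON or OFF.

OFF

RudJ is non-functional in this strain, so it has no effect.
c-di-GMP is absent, so OxaF is active.
Xylulose is present, so FenP is active.
With repressor OxaF bound, *zorX* is not transcribed.
So ZorX is not produced.
Shikimate is absent, so QuvW is active.
Ornithine is present, so VorC is inactive.
Required activator VorC is absent, so *kulE* is not transcribed.
So KulE is not produced.
Required activator KulE is absent, so *ulmY* is not transcribed.
So UlmY is not produced.
No activator is available at the *kosJ* promoter, so *kosJ* is not transcribed.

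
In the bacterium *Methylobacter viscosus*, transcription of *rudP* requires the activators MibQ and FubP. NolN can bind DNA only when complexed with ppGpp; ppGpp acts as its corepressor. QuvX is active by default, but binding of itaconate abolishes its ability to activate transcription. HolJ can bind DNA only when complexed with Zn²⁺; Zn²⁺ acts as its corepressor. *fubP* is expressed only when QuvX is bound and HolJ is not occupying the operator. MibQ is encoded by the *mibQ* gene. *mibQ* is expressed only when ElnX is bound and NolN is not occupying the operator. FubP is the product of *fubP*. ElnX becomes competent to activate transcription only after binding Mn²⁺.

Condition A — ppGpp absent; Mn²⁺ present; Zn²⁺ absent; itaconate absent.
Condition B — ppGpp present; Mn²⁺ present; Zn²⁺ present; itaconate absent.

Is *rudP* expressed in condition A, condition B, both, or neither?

A only

Condition A:
ppGpp is absent, so NolN is inactive.
Mn²⁺ is present, so ElnX is active.
No repressor is bound and ElnX is active, so *mibQ* is transcribed.
So MibQ is produced and active.
Zn²⁺ is absent, so HolJ is inactive.
Itaconate is absent, so QuvX is active.
No repressor is bound and QuvX is active, so *fubP* is transcribed.
So FubP is produced and active.
No repressor is bound and MibQ and FubP are active, so *rudP* is transcribed.
→ *rudP* is ON in A.
Condition B:
ppGpp is present, so NolN is active.
Mn²⁺ is present, so ElnX is active.
With repressor NolN bound, *mibQ* is not transcribed.
So MibQ is not produced.
Zn²⁺ is present, so HolJ is active.
Itaconate is absent, so QuvX is active.
With repressor HolJ bound, *fubP* is not transcribed.
So FubP is not produced.
Required activator MibQ is absent, so *rudP* is not transcribed.
→ *rudP* is OFF in B.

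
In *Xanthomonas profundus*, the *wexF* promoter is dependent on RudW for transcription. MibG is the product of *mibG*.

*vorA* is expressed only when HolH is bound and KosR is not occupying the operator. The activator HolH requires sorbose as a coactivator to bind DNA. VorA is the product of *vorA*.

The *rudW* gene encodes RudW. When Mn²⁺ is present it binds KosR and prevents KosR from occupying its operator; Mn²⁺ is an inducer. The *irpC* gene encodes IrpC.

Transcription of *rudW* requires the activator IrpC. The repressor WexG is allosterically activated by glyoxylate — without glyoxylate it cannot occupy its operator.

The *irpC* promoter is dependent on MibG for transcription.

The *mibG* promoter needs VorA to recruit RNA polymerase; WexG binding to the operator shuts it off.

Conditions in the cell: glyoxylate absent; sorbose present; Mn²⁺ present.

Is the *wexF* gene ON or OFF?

ON

Mn²⁺ is present, so KosR is inactive.
Sorbose is present, so HolH is active.
No repressor is bound and HolH is active, so *vorA* is transcribed.
So VorA is produced and active.
Glyoxylate is absent, so WexG is inactive.
No repressor is bound and VorA is active, so *mibG* is transcribed.
So MibG is produced and active.
No repressor is bound and MibG is active, so *irpC* is transcribed.
So IrpC is produced and active.
No repressor is bound and IrpC is active, so *rudW* is transcribed.
So RudW is produced and active.
No repressor is bound and RudW is active, so *wexF* is transcribed.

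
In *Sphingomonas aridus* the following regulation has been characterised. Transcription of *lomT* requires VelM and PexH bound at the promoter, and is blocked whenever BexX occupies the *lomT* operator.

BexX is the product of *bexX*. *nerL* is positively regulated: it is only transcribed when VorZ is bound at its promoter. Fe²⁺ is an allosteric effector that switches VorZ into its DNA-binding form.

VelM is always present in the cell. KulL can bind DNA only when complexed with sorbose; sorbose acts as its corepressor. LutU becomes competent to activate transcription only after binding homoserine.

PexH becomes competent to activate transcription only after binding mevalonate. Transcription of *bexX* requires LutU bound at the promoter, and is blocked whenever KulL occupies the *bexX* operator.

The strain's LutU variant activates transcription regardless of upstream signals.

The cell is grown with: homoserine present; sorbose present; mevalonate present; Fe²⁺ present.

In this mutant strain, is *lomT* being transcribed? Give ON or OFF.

ON

VelM is produced constitutively and is active.
Sorbose is present, so KulL is active.
LutU is constitutively active in this strain.
With repressor KulL bound, *bexX* is not transcribed.
So BexX is not produced.
Mevalonate is present, so PexH is active.
No repressor is bound and VelM and PexH are active, so *lomT* is transcribed.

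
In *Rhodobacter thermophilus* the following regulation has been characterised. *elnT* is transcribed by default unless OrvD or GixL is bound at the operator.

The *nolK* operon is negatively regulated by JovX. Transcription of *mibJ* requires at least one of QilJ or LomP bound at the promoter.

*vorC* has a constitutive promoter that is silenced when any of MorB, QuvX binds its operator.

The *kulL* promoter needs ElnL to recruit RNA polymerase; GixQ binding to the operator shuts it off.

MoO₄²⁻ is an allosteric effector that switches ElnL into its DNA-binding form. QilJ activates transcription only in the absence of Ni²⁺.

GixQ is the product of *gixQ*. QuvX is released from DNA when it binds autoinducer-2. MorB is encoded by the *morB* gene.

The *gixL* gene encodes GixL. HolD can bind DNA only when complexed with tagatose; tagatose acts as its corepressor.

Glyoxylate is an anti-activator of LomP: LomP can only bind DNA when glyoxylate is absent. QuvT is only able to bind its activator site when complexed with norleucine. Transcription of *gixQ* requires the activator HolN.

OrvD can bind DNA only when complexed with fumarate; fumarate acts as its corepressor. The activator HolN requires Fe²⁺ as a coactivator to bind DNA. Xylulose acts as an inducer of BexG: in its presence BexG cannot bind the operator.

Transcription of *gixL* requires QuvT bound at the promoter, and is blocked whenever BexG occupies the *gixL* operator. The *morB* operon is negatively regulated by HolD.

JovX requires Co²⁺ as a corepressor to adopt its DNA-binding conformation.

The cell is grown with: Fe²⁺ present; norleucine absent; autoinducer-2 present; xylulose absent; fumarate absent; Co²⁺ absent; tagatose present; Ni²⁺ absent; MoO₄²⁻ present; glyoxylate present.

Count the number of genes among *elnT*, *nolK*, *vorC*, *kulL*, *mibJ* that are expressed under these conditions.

Fumarate is absent, so OrvD is inactive.
Norleucine is absent, so QuvT is inactive.
Xylulose is absent, so BexG is active.
With repressor BexG bound, *gixL* is not transcribed.
So GixL is not produced.
With no repressor bound, *elnT* is transcribed.
→ *elnT* is ON.
Co²⁺ is absent, so JovX is inactive.
With no repressor bound, *nolK* is transcribed.
→ *nolK* is ON.
Tagatose is present, so HolD is active.
With repressor HolD bound, *morB* is not transcribed.
So MorB is not produced.
Autoinducer-2 is present, so QuvX is inactive.
With no repressor bound, *vorC* is transcribed.
→ *vorC* is ON.
MoO₄²⁻ is present, so ElnL is active.
Fe²⁺ is present, so HolN is active.
No repressor is bound and HolN is active, so *gixQ* is transcribed.
So GixQ is produced and active.
With repressor GixQ bound, *kulL* is not transcribed.
→ *kulL* is OFF.
Ni²⁺ is absent, so QilJ is active.
Glyoxylate is present, so LomP is inactive.
Activator QilJ is present, so *mibJ* is transcribed.
→ *mibJ* is ON.
4 of the 5 genes are transcribed.

4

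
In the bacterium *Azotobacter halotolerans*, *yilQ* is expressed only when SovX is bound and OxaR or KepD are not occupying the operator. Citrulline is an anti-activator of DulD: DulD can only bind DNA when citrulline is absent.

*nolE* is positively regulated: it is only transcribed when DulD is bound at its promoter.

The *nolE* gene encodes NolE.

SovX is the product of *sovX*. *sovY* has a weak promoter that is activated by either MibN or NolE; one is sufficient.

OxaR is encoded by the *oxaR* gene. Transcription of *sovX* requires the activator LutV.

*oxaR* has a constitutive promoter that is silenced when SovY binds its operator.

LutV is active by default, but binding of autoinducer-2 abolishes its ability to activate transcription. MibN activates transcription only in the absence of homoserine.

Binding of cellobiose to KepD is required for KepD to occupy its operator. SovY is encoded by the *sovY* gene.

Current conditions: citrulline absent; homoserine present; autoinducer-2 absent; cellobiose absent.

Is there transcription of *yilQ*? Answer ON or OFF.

ON

Homoserine is present, so MibN is inactive.
Citrulline is absent, so DulD is active.
No repressor is bound and DulD is active, so *nolE* is transcribed.
So NolE is produced and active.
Activator NolE is present, so *sovY* is transcribed.
So SovY is produced and active.
With repressor SovY bound, *oxaR* is not transcribed.
So OxaR is not produced.
Cellobiose is absent, so KepD is inactive.
Autoinducer-2 is absent, so LutV is active.
No repressor is bound and LutV is active, so *sovX* is transcribed.
So SovX is produced and active.
No repressor is bound and SovX is active, so *yilQ* is transcribed.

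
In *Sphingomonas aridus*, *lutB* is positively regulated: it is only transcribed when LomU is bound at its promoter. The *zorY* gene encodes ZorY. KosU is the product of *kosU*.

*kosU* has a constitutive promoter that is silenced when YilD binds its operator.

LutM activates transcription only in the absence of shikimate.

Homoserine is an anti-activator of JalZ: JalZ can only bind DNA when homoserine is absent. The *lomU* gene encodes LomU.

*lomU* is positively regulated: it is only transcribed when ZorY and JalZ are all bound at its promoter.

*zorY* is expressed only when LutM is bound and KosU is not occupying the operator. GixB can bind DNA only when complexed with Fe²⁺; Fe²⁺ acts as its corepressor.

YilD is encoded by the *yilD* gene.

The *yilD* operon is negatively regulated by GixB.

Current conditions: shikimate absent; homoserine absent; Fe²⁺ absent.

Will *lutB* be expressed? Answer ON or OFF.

ON

Fe²⁺ is absent, so GixB is inactive.
With no repressor bound, *yilD* is transcribed.
So YilD is produced and active.
With repressor YilD bound, *kosU* is not transcribed.
So KosU is not produced.
Shikimate is absent, so LutM is active.
No repressor is bound and LutM is active, so *zorY* is transcribed.
So ZorY is produced and active.
Homoserine is absent, so JalZ is active.
No repressor is bound and ZorY and JalZ are active, so *lomU* is transcribed.
So LomU is produced and active.
No repressor is bound and LomU is active, so *lutB* is transcribed.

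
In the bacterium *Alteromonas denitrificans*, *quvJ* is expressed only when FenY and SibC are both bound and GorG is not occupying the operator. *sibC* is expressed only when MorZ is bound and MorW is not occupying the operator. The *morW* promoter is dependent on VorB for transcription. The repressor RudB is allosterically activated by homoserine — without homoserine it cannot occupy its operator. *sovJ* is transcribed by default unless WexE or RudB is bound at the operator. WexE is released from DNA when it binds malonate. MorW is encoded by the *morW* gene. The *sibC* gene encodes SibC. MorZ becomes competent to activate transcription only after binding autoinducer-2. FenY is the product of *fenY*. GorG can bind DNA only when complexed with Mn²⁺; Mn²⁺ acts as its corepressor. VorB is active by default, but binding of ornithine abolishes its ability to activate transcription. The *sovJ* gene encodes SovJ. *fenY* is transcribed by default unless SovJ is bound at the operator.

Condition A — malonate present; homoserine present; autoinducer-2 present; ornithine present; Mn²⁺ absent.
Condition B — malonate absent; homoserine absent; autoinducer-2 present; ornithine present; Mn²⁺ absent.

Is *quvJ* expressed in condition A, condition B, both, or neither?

both

Condition A:
Malonate is present, so WexE is inactive.
Homoserine is present, so RudB is active.
With repressor RudB bound, *sovJ* is not transcribed.
So SovJ is not produced.
With no repressor bound, *fenY* is transcribed.
So FenY is produced and active.
Autoinducer-2 is present, so MorZ is active.
Ornithine is present, so VorB is inactive.
Required activator VorB is absent, so *morW* is not transcribed.
So MorW is not produced.
No repressor is bound and MorZ is active, so *sibC* is transcribed.
So SibC is produced and active.
Mn²⁺ is absent, so GorG is inactive.
No repressor is bound and FenY and SibC are active, so *quvJ* is transcribed.
→ *quvJ* is ON in A.
Condition B:
Malonate is absent, so WexE is active.
Homoserine is absent, so RudB is inactive.
With repressor WexE bound, *sovJ* is not transcribed.
So SovJ is not produced.
With no repressor bound, *fenY* is transcribed.
So FenY is produced and active.
Autoinducer-2 is present, so MorZ is active.
Ornithine is present, so VorB is inactive.
Required activator VorB is absent, so *morW* is not transcribed.
So MorW is not produced.
No repressor is bound and MorZ is active, so *sibC* is transcribed.
So SibC is produced and active.
Mn²⁺ is absent, so GorG is inactive.
No repressor is bound and FenY and SibC are active, so *quvJ* is transcribed.
→ *quvJ* is ON in B.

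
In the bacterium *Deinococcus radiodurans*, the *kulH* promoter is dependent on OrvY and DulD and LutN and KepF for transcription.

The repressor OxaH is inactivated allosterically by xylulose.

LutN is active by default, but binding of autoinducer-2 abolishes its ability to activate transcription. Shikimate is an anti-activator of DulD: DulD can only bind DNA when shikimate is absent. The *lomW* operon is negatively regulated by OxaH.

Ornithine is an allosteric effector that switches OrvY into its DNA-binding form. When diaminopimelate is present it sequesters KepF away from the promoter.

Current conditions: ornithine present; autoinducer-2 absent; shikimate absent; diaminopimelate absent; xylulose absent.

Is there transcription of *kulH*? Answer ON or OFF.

ON

Ornithine is present, so OrvY is active.
Shikimate is absent, so DulD is active.
Autoinducer-2 is absent, so LutN is active.
Diaminopimelate is absent, so KepF is active.
No repressor is bound and OrvY and DulD and LutN and KepF are active, so *kulH* is transcribed.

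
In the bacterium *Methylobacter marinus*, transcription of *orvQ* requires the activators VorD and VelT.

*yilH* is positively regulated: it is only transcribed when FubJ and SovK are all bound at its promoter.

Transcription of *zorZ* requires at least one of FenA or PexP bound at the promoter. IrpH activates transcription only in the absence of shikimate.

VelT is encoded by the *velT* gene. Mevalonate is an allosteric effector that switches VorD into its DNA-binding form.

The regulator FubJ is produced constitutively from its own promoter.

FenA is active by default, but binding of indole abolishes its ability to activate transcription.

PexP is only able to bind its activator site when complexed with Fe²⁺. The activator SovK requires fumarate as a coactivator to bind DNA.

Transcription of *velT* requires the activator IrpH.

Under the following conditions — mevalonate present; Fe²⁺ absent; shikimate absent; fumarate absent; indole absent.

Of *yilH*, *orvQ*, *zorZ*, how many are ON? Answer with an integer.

FubJ is produced constitutively and is active.
Fumarate is absent, so SovK is inactive.
Required activator SovK is absent, so *yilH* is not transcribed.
→ *yilH* is OFF.
Mevalonate is present, so VorD is active.
Shikimate is absent, so IrpH is active.
No repressor is bound and IrpH is active, so *velT* is transcribed.
So VelT is produced and active.
No repressor is bound and VorD and VelT are active, so *orvQ* is transcribed.
→ *orvQ* is ON.
Indole is absent, so FenA is active.
Fe²⁺ is absent, so PexP is inactive.
Activator FenA is present, so *zorZ* is transcribed.
→ *zorZ* is ON.
2 of the 3 genes are transcribed.

2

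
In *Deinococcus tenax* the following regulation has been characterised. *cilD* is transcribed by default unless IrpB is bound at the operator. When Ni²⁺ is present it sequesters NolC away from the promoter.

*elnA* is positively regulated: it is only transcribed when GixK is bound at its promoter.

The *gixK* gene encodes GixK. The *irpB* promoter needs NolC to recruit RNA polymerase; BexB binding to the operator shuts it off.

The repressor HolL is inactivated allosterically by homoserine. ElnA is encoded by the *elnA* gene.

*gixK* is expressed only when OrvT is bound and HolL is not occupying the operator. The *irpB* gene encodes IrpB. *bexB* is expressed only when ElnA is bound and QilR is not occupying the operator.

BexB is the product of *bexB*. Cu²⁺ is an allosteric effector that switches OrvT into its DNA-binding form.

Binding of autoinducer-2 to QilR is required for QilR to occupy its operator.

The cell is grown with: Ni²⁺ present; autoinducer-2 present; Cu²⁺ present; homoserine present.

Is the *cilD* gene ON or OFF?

ON

Homoserine is present, so HolL is inactive.
Cu²⁺ is present, so OrvT is active.
No repressor is bound and OrvT is active, so *gixK* is transcribed.
So GixK is produced and active.
No repressor is bound and GixK is active, so *elnA* is transcribed.
So ElnA is produced and active.
Autoinducer-2 is present, so QilR is active.
With repressor QilR bound, *bexB* is not transcribed.
So BexB is not produced.
Ni²⁺ is present, so NolC is inactive.
Required activator NolC is absent, so *irpB* is not transcribed.
So IrpB is not produced.
With no repressor bound, *cilD* is transcribed.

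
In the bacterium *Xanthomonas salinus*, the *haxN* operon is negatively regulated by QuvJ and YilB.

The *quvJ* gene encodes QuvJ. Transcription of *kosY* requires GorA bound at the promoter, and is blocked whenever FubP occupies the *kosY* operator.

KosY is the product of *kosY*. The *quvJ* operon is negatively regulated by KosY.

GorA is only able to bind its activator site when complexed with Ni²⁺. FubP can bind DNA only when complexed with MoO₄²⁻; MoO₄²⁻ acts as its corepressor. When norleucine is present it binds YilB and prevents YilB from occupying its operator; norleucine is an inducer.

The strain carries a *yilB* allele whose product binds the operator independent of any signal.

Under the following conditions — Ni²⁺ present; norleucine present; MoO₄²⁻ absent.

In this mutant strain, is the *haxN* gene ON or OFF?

MoO₄²⁻ is absent, so FubP is inactive.
Ni²⁺ is present, so GorA is active.
No repressor is bound and GorA is active, so *kosY* is transcribed.
So KosY is produced and active.
With repressor KosY bound, *quvJ* is not transcribed.
So QuvJ is not produced.
YilB is constitutively active in this strain.
With repressor YilB bound, *haxN* is not transcribed.

OFF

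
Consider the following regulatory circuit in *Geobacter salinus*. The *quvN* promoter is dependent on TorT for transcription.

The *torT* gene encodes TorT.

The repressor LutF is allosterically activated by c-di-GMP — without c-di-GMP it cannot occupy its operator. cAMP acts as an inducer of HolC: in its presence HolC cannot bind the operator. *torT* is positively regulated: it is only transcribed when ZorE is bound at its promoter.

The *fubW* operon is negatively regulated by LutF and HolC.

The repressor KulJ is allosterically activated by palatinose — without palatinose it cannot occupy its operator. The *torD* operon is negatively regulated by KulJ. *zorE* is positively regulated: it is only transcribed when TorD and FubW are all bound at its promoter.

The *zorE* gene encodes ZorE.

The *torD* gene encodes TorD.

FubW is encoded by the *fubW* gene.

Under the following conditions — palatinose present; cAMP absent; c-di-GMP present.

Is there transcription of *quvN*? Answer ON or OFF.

OFF

Palatinose is present, so KulJ is active.
With repressor KulJ bound, *torD* is not transcribed.
So TorD is not produced.
c-di-GMP is present, so LutF is active.
cAMP is absent, so HolC is active.
With repressor LutF bound, *fubW* is not transcribed.
So FubW is not produced.
Required activator TorD is absent, so *zorE* is not transcribed.
So ZorE is not produced.
Required activator ZorE is absent, so *torT* is not transcribed.
So TorT is not produced.
Required activator TorT is absent, so *quvN* is not transcribed.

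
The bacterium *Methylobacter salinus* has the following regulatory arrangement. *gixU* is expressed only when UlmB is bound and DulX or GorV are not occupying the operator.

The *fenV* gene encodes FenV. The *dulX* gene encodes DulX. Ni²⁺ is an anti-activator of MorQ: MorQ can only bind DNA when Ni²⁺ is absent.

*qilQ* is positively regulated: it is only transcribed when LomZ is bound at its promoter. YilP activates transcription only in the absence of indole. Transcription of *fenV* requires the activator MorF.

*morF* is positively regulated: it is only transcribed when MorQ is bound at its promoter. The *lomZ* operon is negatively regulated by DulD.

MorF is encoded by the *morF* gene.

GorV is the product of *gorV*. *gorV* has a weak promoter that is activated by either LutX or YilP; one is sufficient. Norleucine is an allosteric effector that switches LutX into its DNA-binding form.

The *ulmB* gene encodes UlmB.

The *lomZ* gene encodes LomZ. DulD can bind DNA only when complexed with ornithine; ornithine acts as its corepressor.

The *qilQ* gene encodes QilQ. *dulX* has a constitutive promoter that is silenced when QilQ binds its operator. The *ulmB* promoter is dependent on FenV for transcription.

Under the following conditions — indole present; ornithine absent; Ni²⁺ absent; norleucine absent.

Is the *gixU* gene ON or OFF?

ON

Ornithine is absent, so DulD is inactive.
With no repressor bound, *lomZ* is transcribed.
So LomZ is produced and active.
No repressor is bound and LomZ is active, so *qilQ* is transcribed.
So QilQ is produced and active.
With repressor QilQ bound, *dulX* is not transcribed.
So DulX is not produced.
Ni²⁺ is absent, so MorQ is active.
No repressor is bound and MorQ is active, so *morF* is transcribed.
So MorF is produced and active.
No repressor is bound and MorF is active, so *fenV* is transcribed.
So FenV is produced and active.
No repressor is bound and FenV is active, so *ulmB* is transcribed.
So UlmB is produced and active.
Norleucine is absent, so LutX is inactive.
Indole is present, so YilP is inactive.
No activator is available at the *gorV* promoter, so *gorV* is not transcribed.
So GorV is not produced.
No repressor is bound and UlmB is active, so *gixU* is transcribed.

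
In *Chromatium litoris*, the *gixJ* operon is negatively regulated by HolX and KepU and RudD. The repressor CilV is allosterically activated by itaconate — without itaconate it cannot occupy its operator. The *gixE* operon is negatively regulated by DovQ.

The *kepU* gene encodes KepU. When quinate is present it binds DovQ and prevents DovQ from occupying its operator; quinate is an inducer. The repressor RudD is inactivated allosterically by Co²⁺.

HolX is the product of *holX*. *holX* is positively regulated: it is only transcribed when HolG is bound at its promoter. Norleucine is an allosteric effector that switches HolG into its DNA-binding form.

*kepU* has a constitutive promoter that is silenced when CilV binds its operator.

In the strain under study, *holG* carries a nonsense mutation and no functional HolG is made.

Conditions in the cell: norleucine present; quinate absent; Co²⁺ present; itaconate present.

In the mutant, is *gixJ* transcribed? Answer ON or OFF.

ON

HolG is non-functional in this strain, so it has no effect.
Required activator HolG is absent, so *holX* is not transcribed.
So HolX is not produced.
Itaconate is present, so CilV is active.
With repressor CilV bound, *kepU* is not transcribed.
So KepU is not produced.
Co²⁺ is present, so RudD is inactive.
With no repressor bound, *gixJ* is transcribed.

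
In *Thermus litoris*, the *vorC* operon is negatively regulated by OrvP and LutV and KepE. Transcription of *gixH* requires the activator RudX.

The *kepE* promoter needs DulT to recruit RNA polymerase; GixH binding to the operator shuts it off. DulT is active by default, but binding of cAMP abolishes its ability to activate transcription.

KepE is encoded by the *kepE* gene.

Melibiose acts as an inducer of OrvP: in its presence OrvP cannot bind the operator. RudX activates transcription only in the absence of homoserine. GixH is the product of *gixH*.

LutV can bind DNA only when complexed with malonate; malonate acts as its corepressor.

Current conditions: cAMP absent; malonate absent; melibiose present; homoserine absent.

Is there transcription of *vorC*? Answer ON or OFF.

Melibiose is present, so OrvP is inactive.
Malonate is absent, so LutV is inactive.
Homoserine is absent, so RudX is active.
No repressor is bound and RudX is active, so *gixH* is transcribed.
So GixH is produced and active.
cAMP is absent, so DulT is active.
With repressor GixH bound, *kepE* is not transcribed.
So KepE is not produced.
With no repressor bound, *vorC* is transcribed.

ON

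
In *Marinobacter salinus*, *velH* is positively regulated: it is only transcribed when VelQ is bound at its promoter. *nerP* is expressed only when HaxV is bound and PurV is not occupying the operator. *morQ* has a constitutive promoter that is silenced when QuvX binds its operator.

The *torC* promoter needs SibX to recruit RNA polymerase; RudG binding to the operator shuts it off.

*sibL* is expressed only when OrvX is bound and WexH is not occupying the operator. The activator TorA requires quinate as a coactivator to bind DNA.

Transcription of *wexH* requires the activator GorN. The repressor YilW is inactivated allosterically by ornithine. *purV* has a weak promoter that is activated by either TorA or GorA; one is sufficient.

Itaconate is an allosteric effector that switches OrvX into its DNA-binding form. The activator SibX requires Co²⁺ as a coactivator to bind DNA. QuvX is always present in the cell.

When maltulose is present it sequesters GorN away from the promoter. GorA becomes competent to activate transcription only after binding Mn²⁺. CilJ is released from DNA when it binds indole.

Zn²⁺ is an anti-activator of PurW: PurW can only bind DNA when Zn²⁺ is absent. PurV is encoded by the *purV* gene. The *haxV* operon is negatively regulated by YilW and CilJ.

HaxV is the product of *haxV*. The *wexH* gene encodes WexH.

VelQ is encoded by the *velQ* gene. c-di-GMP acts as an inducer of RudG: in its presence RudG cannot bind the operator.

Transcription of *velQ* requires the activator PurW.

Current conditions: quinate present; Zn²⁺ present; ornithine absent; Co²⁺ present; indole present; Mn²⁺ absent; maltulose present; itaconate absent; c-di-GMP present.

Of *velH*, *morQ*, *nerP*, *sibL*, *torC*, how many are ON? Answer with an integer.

1

Zn²⁺ is present, so PurW is inactive.
Required activator PurW is absent, so *velQ* is not transcribed.
So VelQ is not produced.
Required activator VelQ is absent, so *velH* is not transcribed.
→ *velH* is OFF.
QuvX is produced constitutively and is active.
With repressor QuvX bound, *morQ* is not transcribed.
→ *morQ* is OFF.
Quinate is present, so TorA is active.
Mn²⁺ is absent, so GorA is inactive.
Activator TorA is present, so *purV* is transcribed.
So PurV is produced and active.
Ornithine is absent, so YilW is active.
Indole is present, so CilJ is inactive.
With repressor YilW bound, *haxV* is not transcribed.
So HaxV is not produced.
With repressor PurV bound, *nerP* is not transcribed.
→ *nerP* is OFF.
Maltulose is present, so GorN is inactive.
Required activator GorN is absent, so *wexH* is not transcribed.
So WexH is not produced.
Itaconate is absent, so OrvX is inactive.
Required activator OrvX is absent, so *sibL* is not transcribed.
→ *sibL* is OFF.
c-di-GMP is present, so RudG is inactive.
Co²⁺ is present, so SibX is active.
No repressor is bound and SibX is active, so *torC* is transcribed.
→ *torC* is ON.
1 of the 5 genes is transcribed.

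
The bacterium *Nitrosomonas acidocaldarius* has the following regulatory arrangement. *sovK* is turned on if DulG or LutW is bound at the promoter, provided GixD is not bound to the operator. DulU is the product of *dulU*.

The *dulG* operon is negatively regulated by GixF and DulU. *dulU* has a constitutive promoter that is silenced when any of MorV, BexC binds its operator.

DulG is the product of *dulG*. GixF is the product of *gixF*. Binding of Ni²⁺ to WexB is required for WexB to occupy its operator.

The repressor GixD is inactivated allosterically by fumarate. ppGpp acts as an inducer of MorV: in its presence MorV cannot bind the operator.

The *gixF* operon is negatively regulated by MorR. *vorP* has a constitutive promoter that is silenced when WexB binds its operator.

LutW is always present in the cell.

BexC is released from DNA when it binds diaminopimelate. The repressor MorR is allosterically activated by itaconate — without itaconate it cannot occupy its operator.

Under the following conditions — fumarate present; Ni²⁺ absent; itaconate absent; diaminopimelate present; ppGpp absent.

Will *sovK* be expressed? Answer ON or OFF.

Fumarate is present, so GixD is inactive.
Itaconate is absent, so MorR is inactive.
With no repressor bound, *gixF* is transcribed.
So GixF is produced and active.
ppGpp is absent, so MorV is active.
Diaminopimelate is present, so BexC is inactive.
With repressor MorV bound, *dulU* is not transcribed.
So DulU is not produced.
With repressor GixF bound, *dulG* is not transcribed.
So DulG is not produced.
LutW is produced constitutively and is active.
Activator LutW is present, so *sovK* is transcribed.

ON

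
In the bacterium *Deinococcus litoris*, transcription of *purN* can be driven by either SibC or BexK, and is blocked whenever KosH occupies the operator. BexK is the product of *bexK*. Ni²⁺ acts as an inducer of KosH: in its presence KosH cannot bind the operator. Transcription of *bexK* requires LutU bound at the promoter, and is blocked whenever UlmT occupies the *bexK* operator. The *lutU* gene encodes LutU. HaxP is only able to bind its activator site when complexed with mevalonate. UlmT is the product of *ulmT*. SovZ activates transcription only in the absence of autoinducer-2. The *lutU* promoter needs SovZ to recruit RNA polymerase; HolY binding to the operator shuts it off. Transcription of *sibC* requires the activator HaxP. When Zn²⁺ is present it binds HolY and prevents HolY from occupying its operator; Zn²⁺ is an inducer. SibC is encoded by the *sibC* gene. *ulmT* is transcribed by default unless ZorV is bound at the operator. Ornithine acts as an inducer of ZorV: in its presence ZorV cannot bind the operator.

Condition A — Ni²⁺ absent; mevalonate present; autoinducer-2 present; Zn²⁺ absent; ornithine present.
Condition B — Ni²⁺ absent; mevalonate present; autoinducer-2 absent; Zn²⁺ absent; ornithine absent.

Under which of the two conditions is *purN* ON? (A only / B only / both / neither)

neither

Condition A:
Ni²⁺ is absent, so KosH is active.
Mevalonate is present, so HaxP is active.
No repressor is bound and HaxP is active, so *sibC* is transcribed.
So SibC is produced and active.
Autoinducer-2 is present, so SovZ is inactive.
Zn²⁺ is absent, so HolY is active.
With repressor HolY bound, *lutU* is not transcribed.
So LutU is not produced.
Ornithine is present, so ZorV is inactive.
With no repressor bound, *ulmT* is transcribed.
So UlmT is produced and active.
With repressor UlmT bound, *bexK* is not transcribed.
So BexK is not produced.
With repressor KosH bound, *purN* is not transcribed.
→ *purN* is OFF in A.
Condition B:
Ni²⁺ is absent, so KosH is active.
Mevalonate is present, so HaxP is active.
No repressor is bound and HaxP is active, so *sibC* is transcribed.
So SibC is produced and active.
Autoinducer-2 is absent, so SovZ is active.
Zn²⁺ is absent, so HolY is active.
With repressor HolY bound, *lutU* is not transcribed.
So LutU is not produced.
Ornithine is absent, so ZorV is active.
With repressor ZorV bound, *ulmT* is not transcribed.
So UlmT is not produced.
Required activator LutU is absent, so *bexK* is not transcribed.
So BexK is not produced.
With repressor KosH bound, *purN* is not transcribed.
→ *purN* is OFF in B.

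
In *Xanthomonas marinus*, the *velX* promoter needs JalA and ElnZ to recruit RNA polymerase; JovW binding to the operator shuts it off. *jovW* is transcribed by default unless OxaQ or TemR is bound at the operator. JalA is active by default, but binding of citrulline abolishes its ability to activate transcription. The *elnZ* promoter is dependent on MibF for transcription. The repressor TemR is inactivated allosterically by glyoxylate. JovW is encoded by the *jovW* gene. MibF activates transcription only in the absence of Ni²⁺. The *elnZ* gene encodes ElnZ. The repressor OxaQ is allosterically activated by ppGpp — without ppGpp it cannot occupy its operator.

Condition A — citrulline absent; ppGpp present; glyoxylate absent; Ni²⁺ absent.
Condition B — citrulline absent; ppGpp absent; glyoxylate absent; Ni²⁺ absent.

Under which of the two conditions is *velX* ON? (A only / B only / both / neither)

both

Condition A:
Citrulline is absent, so JalA is active.
ppGpp is present, so OxaQ is active.
Glyoxylate is absent, so TemR is active.
With repressor OxaQ bound, *jovW* is not transcribed.
So JovW is not produced.
Ni²⁺ is absent, so MibF is active.
No repressor is bound and MibF is active, so *elnZ* is transcribed.
So ElnZ is produced and active.
No repressor is bound and JalA and ElnZ are active, so *velX* is transcribed.
→ *velX* is ON in A.
Condition B:
Citrulline is absent, so JalA is active.
ppGpp is absent, so OxaQ is inactive.
Glyoxylate is absent, so TemR is active.
With repressor TemR bound, *jovW* is not transcribed.
So JovW is not produced.
Ni²⁺ is absent, so MibF is active.
No repressor is bound and MibF is active, so *elnZ* is transcribed.
So ElnZ is produced and active.
No repressor is bound and JalA and ElnZ are active, so *velX* is transcribed.
→ *velX* is ON in B.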